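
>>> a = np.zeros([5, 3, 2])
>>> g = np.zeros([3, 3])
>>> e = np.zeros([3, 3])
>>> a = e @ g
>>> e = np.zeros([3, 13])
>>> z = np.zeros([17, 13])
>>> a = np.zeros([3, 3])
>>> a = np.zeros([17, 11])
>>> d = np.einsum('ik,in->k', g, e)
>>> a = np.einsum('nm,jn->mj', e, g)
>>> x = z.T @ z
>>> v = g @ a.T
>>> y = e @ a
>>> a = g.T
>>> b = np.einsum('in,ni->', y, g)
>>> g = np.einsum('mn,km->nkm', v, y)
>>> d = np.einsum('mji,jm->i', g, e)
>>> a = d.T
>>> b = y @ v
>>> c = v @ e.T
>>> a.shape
(3,)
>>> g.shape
(13, 3, 3)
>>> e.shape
(3, 13)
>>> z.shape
(17, 13)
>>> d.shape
(3,)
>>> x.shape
(13, 13)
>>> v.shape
(3, 13)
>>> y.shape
(3, 3)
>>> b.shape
(3, 13)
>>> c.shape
(3, 3)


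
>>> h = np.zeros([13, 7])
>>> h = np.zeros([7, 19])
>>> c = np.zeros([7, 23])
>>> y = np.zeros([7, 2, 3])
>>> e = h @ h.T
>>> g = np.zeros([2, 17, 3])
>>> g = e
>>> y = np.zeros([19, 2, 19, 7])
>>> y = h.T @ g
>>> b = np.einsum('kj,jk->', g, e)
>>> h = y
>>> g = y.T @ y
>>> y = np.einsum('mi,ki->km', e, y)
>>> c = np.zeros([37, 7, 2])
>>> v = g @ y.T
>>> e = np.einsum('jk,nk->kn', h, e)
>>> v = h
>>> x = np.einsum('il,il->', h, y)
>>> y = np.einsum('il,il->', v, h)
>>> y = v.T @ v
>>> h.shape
(19, 7)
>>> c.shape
(37, 7, 2)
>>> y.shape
(7, 7)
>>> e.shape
(7, 7)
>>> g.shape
(7, 7)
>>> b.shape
()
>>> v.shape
(19, 7)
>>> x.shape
()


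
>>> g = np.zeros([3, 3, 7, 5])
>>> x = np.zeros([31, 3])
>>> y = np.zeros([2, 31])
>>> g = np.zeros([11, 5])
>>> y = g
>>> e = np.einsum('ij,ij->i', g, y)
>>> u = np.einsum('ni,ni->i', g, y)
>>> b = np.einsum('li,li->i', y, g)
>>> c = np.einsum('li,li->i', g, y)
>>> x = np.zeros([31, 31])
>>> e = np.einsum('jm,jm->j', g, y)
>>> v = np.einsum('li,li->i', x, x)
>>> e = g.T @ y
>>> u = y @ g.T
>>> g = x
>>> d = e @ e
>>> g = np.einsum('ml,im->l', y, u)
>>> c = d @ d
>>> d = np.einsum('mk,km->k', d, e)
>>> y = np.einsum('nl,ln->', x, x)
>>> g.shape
(5,)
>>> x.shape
(31, 31)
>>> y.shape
()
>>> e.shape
(5, 5)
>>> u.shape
(11, 11)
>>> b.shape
(5,)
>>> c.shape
(5, 5)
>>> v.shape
(31,)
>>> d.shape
(5,)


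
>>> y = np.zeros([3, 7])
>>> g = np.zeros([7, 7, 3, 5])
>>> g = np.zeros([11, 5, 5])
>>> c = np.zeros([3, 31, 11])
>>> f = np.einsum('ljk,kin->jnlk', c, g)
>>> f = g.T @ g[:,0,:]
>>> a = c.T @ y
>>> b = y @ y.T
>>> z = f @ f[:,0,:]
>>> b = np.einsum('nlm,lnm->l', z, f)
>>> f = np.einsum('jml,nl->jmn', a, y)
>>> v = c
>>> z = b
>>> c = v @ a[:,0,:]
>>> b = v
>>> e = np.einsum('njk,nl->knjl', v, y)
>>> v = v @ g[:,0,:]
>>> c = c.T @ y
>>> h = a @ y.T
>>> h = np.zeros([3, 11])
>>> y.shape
(3, 7)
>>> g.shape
(11, 5, 5)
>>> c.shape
(7, 31, 7)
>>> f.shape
(11, 31, 3)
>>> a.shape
(11, 31, 7)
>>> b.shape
(3, 31, 11)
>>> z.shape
(5,)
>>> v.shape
(3, 31, 5)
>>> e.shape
(11, 3, 31, 7)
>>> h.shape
(3, 11)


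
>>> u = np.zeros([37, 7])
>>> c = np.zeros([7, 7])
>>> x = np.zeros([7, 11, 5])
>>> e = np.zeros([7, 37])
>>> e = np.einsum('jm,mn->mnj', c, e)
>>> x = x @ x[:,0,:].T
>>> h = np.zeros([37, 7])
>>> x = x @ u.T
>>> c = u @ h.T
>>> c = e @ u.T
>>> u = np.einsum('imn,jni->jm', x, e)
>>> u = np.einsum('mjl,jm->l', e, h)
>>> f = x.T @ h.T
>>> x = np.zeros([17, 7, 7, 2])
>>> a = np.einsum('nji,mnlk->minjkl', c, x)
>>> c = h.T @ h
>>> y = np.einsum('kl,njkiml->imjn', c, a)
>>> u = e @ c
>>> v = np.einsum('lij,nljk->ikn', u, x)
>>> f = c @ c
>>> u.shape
(7, 37, 7)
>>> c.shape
(7, 7)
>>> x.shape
(17, 7, 7, 2)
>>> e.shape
(7, 37, 7)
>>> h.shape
(37, 7)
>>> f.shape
(7, 7)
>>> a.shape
(17, 37, 7, 37, 2, 7)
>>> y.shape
(37, 2, 37, 17)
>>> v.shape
(37, 2, 17)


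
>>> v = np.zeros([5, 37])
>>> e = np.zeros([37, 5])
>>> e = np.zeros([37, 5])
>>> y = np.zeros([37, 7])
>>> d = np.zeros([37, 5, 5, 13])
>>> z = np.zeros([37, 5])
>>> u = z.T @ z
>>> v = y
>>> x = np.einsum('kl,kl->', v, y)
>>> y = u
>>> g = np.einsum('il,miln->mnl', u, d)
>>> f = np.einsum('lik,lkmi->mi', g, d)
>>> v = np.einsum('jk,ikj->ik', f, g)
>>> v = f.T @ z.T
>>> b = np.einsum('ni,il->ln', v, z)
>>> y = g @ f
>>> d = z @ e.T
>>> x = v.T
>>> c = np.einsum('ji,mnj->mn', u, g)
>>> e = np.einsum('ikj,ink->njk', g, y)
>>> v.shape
(13, 37)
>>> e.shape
(13, 5, 13)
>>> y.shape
(37, 13, 13)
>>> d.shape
(37, 37)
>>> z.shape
(37, 5)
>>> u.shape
(5, 5)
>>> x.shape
(37, 13)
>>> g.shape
(37, 13, 5)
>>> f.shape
(5, 13)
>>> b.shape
(5, 13)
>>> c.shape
(37, 13)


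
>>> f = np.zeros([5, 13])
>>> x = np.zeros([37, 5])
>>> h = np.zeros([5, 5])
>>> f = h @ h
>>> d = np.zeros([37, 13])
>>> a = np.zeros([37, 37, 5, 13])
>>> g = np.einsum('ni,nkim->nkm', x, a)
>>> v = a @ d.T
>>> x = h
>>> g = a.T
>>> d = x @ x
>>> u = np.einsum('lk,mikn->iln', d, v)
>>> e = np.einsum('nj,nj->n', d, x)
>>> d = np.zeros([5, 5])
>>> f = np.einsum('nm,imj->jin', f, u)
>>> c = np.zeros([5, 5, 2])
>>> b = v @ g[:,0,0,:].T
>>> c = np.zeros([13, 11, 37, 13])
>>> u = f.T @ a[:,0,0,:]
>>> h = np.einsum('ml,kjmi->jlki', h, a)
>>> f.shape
(37, 37, 5)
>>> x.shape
(5, 5)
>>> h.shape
(37, 5, 37, 13)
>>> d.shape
(5, 5)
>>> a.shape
(37, 37, 5, 13)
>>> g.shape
(13, 5, 37, 37)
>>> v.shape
(37, 37, 5, 37)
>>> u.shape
(5, 37, 13)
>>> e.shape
(5,)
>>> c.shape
(13, 11, 37, 13)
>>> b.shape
(37, 37, 5, 13)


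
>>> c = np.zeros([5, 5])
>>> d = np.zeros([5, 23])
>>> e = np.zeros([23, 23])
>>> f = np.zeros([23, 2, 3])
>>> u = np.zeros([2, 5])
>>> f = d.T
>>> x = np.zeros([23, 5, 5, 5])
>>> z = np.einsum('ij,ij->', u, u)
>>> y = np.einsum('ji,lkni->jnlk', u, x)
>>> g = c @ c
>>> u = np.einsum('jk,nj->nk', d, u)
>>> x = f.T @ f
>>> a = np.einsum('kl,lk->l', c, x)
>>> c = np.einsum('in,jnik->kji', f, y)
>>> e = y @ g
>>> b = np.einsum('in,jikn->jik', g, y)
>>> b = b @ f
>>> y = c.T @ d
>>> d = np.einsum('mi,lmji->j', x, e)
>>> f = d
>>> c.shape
(5, 2, 23)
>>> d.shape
(23,)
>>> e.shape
(2, 5, 23, 5)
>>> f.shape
(23,)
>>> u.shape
(2, 23)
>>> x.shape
(5, 5)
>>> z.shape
()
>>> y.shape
(23, 2, 23)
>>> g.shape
(5, 5)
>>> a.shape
(5,)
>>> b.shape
(2, 5, 5)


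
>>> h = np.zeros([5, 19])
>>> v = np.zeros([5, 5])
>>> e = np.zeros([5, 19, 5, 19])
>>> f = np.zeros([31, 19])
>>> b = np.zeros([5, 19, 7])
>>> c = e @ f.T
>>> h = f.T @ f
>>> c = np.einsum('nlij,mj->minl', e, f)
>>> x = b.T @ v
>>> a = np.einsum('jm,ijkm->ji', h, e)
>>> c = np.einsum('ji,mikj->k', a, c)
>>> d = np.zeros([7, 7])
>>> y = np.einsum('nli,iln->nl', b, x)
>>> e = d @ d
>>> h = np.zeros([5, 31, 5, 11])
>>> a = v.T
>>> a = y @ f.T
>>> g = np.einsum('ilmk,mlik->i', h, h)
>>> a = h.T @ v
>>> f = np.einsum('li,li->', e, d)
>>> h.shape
(5, 31, 5, 11)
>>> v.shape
(5, 5)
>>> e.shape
(7, 7)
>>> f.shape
()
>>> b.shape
(5, 19, 7)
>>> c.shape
(5,)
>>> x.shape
(7, 19, 5)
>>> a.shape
(11, 5, 31, 5)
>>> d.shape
(7, 7)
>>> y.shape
(5, 19)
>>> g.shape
(5,)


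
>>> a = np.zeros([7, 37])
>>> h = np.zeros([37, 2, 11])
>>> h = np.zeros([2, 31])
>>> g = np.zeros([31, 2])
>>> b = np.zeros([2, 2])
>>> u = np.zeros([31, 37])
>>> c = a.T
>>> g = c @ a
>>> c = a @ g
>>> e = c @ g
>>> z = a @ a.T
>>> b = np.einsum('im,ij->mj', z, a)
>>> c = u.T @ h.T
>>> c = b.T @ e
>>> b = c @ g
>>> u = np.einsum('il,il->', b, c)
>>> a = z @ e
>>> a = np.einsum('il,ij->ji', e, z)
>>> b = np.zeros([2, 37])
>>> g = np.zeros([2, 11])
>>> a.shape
(7, 7)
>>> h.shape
(2, 31)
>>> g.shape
(2, 11)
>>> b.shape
(2, 37)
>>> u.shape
()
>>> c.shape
(37, 37)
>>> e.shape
(7, 37)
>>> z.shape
(7, 7)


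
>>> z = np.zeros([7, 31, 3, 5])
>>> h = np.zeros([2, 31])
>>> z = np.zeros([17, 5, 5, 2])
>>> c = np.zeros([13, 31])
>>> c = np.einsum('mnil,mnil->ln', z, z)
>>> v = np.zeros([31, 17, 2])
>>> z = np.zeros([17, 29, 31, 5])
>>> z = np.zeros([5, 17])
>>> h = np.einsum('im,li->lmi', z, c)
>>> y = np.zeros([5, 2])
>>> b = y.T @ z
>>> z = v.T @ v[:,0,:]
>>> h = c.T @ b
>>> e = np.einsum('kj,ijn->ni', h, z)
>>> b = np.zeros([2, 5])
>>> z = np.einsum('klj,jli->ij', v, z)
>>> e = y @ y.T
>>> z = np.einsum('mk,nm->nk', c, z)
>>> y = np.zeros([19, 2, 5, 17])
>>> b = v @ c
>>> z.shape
(2, 5)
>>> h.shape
(5, 17)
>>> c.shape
(2, 5)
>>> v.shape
(31, 17, 2)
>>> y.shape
(19, 2, 5, 17)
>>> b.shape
(31, 17, 5)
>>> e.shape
(5, 5)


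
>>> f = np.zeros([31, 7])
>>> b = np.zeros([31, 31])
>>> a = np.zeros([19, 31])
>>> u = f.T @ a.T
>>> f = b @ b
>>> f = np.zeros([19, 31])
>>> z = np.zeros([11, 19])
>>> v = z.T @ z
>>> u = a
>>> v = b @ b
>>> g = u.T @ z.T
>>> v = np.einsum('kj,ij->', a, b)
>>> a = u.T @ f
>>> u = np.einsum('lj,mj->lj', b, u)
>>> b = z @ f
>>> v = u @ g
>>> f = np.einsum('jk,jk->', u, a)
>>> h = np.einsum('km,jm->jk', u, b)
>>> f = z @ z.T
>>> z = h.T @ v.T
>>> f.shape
(11, 11)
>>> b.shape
(11, 31)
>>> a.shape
(31, 31)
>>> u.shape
(31, 31)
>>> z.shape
(31, 31)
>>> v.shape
(31, 11)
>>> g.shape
(31, 11)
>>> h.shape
(11, 31)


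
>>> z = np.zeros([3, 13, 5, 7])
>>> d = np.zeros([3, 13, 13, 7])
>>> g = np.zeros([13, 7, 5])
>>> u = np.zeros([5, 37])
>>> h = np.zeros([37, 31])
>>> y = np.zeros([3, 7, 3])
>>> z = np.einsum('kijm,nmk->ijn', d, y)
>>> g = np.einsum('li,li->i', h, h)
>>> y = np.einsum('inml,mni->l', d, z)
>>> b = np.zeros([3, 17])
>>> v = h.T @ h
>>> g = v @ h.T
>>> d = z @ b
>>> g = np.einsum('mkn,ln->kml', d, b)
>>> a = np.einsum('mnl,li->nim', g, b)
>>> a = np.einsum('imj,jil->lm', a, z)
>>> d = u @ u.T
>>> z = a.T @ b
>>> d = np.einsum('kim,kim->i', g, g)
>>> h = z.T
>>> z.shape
(17, 17)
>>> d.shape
(13,)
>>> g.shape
(13, 13, 3)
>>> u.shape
(5, 37)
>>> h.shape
(17, 17)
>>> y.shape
(7,)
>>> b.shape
(3, 17)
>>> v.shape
(31, 31)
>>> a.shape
(3, 17)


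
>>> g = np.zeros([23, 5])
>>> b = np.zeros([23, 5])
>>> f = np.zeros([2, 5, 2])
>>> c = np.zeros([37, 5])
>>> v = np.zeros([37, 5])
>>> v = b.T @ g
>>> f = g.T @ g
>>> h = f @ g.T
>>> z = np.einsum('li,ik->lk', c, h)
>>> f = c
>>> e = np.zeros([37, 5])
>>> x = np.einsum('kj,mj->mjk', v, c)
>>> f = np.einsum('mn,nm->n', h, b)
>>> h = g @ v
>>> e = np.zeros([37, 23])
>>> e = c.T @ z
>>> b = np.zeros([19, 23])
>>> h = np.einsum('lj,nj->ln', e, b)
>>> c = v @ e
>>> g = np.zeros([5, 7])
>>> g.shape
(5, 7)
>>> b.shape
(19, 23)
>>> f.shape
(23,)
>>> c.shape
(5, 23)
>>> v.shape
(5, 5)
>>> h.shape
(5, 19)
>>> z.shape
(37, 23)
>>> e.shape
(5, 23)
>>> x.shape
(37, 5, 5)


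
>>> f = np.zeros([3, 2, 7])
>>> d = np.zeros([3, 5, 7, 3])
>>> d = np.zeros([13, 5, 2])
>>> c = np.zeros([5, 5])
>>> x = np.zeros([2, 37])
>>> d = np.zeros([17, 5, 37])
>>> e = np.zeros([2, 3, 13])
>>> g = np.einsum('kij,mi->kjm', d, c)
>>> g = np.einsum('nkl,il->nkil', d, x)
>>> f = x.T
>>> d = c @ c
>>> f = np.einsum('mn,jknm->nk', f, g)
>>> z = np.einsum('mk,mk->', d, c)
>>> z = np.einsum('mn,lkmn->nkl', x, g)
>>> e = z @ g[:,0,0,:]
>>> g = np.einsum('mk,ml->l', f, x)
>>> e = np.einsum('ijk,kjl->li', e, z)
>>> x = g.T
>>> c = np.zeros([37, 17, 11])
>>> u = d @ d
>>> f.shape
(2, 5)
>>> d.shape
(5, 5)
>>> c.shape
(37, 17, 11)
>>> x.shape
(37,)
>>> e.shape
(17, 37)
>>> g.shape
(37,)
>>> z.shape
(37, 5, 17)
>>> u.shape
(5, 5)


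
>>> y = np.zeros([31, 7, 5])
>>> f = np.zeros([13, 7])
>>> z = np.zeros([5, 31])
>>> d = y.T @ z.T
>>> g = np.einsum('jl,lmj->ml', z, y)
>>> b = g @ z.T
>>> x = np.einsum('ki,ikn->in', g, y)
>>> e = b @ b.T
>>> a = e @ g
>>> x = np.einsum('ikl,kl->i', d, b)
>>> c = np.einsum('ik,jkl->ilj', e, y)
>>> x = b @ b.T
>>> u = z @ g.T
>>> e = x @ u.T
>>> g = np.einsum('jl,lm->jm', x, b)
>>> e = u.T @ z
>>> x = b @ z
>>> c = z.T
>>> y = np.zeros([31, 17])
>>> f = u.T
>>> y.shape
(31, 17)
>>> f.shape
(7, 5)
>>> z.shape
(5, 31)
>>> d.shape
(5, 7, 5)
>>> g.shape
(7, 5)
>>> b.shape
(7, 5)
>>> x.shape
(7, 31)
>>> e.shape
(7, 31)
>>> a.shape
(7, 31)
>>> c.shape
(31, 5)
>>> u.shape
(5, 7)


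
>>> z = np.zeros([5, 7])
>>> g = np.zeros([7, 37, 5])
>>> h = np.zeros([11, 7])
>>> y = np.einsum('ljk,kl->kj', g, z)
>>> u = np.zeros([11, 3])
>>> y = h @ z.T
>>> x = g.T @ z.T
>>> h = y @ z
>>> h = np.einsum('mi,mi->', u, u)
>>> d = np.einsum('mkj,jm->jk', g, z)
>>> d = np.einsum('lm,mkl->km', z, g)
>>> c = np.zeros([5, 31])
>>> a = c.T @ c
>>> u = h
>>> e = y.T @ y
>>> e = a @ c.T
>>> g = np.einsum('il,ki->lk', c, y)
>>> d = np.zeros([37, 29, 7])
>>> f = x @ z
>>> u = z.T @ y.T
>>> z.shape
(5, 7)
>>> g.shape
(31, 11)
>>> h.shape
()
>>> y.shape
(11, 5)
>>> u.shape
(7, 11)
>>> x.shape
(5, 37, 5)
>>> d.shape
(37, 29, 7)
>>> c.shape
(5, 31)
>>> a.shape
(31, 31)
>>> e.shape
(31, 5)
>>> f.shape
(5, 37, 7)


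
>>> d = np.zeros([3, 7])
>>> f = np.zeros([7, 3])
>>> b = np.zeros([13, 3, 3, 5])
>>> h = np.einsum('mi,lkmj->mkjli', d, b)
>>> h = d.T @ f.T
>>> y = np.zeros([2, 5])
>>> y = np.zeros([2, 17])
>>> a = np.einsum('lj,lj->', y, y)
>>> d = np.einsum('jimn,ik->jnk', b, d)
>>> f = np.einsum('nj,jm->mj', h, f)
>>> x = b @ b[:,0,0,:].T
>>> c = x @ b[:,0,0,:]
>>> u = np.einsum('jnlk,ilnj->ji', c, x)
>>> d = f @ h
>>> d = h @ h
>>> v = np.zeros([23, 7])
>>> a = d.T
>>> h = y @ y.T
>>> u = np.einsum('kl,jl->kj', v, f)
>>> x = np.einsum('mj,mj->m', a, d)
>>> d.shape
(7, 7)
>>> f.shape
(3, 7)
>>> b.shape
(13, 3, 3, 5)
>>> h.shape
(2, 2)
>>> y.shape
(2, 17)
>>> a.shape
(7, 7)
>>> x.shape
(7,)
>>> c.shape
(13, 3, 3, 5)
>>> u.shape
(23, 3)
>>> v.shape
(23, 7)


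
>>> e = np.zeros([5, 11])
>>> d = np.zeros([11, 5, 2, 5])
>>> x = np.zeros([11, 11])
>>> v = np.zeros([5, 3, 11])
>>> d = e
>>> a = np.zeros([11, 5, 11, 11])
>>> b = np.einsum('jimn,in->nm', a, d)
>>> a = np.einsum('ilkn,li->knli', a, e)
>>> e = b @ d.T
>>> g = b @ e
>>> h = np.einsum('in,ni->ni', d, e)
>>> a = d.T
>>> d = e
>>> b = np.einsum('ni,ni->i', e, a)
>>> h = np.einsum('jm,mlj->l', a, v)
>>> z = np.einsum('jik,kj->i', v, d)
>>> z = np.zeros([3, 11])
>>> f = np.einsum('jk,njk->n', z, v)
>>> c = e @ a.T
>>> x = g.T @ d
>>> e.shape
(11, 5)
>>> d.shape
(11, 5)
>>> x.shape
(5, 5)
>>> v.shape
(5, 3, 11)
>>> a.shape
(11, 5)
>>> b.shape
(5,)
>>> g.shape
(11, 5)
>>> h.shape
(3,)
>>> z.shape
(3, 11)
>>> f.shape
(5,)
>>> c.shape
(11, 11)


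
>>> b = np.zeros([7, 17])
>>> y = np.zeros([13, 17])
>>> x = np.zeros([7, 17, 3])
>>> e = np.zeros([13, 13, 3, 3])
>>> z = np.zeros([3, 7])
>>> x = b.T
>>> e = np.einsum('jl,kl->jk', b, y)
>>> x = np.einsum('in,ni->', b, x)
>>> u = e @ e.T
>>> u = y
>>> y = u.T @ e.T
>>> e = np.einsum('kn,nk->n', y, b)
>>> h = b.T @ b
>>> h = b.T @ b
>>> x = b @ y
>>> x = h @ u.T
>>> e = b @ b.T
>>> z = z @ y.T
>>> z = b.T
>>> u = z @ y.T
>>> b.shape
(7, 17)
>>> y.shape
(17, 7)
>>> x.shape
(17, 13)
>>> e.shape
(7, 7)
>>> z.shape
(17, 7)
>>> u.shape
(17, 17)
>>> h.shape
(17, 17)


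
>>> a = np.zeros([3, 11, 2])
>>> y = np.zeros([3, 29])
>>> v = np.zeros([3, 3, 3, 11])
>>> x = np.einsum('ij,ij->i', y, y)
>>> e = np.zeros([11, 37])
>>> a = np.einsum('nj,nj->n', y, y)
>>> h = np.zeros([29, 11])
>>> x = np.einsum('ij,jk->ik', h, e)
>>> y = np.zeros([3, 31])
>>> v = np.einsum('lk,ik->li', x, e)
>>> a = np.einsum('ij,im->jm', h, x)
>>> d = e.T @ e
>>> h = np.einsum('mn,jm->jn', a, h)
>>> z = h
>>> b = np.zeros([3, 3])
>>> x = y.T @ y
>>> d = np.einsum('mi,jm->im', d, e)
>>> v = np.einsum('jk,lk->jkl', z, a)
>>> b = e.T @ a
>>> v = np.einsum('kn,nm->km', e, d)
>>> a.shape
(11, 37)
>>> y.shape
(3, 31)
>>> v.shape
(11, 37)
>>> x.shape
(31, 31)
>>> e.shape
(11, 37)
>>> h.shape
(29, 37)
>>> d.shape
(37, 37)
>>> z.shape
(29, 37)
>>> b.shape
(37, 37)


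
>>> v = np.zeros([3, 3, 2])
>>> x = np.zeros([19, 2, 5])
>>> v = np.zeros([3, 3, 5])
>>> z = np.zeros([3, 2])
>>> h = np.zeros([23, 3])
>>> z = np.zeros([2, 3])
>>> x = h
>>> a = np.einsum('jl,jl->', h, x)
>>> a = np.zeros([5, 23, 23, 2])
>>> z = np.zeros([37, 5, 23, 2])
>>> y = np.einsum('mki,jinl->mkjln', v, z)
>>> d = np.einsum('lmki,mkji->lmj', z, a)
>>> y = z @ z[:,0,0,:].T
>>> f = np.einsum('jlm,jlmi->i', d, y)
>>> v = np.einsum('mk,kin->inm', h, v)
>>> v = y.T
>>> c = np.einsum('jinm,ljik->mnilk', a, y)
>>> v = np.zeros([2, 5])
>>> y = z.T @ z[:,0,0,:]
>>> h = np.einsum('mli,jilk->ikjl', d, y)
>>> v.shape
(2, 5)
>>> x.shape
(23, 3)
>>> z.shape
(37, 5, 23, 2)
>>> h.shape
(23, 2, 2, 5)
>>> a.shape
(5, 23, 23, 2)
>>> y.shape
(2, 23, 5, 2)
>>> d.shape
(37, 5, 23)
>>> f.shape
(37,)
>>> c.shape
(2, 23, 23, 37, 37)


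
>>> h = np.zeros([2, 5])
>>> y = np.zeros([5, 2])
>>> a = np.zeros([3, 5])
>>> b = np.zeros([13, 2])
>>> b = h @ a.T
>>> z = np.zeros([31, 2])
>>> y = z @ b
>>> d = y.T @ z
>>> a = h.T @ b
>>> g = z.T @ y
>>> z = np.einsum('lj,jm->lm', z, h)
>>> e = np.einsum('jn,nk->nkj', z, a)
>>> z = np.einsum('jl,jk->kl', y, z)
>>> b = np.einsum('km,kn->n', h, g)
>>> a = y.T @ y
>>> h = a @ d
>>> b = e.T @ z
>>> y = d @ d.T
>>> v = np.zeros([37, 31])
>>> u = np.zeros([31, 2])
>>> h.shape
(3, 2)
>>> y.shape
(3, 3)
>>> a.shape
(3, 3)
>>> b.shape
(31, 3, 3)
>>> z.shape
(5, 3)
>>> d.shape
(3, 2)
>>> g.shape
(2, 3)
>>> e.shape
(5, 3, 31)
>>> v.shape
(37, 31)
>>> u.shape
(31, 2)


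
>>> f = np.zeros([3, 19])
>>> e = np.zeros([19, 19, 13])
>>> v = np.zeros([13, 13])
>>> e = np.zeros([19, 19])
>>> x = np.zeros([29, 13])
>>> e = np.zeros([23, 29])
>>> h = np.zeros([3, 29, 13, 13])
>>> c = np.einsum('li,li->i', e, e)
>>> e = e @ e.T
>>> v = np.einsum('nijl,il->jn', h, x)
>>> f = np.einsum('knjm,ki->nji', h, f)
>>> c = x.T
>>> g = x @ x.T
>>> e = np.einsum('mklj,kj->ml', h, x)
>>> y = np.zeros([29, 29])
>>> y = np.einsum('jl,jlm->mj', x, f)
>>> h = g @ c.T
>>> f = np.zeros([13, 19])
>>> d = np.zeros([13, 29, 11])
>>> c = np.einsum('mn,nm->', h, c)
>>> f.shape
(13, 19)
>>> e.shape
(3, 13)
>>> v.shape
(13, 3)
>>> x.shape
(29, 13)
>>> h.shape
(29, 13)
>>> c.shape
()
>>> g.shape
(29, 29)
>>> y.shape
(19, 29)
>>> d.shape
(13, 29, 11)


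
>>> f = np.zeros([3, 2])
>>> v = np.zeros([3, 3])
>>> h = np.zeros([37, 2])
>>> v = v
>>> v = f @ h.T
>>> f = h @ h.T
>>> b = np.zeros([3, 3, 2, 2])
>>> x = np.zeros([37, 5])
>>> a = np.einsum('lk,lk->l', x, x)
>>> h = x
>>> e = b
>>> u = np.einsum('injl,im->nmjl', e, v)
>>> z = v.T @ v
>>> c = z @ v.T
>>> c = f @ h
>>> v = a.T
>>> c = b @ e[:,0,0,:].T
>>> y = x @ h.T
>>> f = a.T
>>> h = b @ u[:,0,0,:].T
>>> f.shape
(37,)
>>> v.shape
(37,)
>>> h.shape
(3, 3, 2, 3)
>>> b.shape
(3, 3, 2, 2)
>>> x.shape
(37, 5)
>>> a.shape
(37,)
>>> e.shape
(3, 3, 2, 2)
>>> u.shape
(3, 37, 2, 2)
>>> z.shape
(37, 37)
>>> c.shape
(3, 3, 2, 3)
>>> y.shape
(37, 37)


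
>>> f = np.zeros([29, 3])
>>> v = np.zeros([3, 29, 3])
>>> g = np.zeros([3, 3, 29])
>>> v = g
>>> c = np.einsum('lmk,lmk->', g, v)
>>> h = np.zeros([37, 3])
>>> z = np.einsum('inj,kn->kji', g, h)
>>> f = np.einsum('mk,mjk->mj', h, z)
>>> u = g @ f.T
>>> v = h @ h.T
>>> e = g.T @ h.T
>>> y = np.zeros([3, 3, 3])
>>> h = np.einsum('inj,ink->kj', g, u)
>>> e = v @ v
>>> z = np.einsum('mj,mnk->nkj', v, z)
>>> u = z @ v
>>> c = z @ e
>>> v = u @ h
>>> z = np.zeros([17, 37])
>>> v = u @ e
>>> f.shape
(37, 29)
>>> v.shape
(29, 3, 37)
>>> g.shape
(3, 3, 29)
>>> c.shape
(29, 3, 37)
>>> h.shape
(37, 29)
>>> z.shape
(17, 37)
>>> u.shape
(29, 3, 37)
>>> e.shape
(37, 37)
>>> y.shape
(3, 3, 3)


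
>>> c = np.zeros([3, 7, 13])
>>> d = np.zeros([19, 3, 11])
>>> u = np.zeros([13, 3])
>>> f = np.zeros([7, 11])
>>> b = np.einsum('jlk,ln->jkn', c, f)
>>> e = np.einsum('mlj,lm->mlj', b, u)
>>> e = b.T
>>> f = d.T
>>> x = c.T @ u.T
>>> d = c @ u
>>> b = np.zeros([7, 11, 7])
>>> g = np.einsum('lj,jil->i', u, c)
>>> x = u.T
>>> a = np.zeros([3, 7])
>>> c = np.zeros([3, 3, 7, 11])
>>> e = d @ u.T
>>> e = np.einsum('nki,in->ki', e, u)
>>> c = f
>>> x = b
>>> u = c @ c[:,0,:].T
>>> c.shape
(11, 3, 19)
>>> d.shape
(3, 7, 3)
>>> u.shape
(11, 3, 11)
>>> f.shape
(11, 3, 19)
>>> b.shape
(7, 11, 7)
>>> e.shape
(7, 13)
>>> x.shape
(7, 11, 7)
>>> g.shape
(7,)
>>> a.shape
(3, 7)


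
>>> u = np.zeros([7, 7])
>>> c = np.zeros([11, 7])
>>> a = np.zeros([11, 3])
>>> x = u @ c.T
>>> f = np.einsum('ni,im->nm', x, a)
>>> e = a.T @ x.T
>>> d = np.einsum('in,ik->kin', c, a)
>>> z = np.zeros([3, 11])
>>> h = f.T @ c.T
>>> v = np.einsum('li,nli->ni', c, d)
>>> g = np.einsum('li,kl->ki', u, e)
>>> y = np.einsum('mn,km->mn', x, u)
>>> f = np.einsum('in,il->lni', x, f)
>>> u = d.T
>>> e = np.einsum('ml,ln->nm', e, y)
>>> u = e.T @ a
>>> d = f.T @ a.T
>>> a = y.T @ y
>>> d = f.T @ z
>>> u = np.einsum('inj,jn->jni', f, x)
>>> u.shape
(7, 11, 3)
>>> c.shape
(11, 7)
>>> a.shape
(11, 11)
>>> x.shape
(7, 11)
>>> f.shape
(3, 11, 7)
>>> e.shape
(11, 3)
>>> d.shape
(7, 11, 11)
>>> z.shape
(3, 11)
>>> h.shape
(3, 11)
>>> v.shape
(3, 7)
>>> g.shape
(3, 7)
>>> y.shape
(7, 11)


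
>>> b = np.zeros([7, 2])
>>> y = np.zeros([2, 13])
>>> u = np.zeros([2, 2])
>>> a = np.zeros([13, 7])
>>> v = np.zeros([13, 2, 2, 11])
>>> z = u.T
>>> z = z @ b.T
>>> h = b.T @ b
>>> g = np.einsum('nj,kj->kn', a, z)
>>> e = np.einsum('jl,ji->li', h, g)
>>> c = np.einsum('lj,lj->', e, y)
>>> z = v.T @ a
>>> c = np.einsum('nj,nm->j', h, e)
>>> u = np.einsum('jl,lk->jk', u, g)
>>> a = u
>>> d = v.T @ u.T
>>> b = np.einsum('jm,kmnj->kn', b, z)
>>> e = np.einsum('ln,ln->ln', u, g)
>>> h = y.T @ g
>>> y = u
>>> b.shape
(11, 2)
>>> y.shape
(2, 13)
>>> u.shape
(2, 13)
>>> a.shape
(2, 13)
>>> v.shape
(13, 2, 2, 11)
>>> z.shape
(11, 2, 2, 7)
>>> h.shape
(13, 13)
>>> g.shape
(2, 13)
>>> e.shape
(2, 13)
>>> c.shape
(2,)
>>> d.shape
(11, 2, 2, 2)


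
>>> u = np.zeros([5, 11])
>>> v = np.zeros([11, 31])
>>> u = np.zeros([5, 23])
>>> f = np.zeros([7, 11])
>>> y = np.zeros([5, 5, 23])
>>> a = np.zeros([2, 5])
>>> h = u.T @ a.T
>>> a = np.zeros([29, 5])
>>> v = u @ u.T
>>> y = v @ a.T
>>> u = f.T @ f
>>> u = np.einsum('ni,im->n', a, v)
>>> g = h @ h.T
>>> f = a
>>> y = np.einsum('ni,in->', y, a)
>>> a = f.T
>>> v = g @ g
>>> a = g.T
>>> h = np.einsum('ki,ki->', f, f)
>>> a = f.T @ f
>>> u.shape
(29,)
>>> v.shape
(23, 23)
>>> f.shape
(29, 5)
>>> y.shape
()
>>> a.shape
(5, 5)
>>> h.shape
()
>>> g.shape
(23, 23)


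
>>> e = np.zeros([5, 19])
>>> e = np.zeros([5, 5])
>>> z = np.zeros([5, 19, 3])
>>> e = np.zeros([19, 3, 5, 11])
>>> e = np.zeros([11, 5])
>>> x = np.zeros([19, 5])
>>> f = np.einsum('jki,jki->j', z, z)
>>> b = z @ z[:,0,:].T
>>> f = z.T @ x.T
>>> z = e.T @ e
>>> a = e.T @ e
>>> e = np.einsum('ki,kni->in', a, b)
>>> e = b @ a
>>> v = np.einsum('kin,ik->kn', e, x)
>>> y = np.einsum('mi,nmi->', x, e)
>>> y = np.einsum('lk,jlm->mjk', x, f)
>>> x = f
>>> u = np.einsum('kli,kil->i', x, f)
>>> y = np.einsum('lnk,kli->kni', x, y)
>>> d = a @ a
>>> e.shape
(5, 19, 5)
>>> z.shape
(5, 5)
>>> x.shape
(3, 19, 19)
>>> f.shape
(3, 19, 19)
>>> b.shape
(5, 19, 5)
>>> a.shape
(5, 5)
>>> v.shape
(5, 5)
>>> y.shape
(19, 19, 5)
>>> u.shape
(19,)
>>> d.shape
(5, 5)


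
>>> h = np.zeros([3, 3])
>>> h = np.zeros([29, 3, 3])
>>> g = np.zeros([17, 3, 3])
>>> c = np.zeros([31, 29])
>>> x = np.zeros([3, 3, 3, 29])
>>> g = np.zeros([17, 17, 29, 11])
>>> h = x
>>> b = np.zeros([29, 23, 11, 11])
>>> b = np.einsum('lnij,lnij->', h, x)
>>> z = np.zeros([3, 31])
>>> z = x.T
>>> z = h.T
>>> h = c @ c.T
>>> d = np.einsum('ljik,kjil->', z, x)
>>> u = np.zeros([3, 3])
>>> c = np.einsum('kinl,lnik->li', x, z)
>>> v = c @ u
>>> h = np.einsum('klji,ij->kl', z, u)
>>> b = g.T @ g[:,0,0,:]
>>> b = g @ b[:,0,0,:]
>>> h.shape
(29, 3)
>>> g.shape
(17, 17, 29, 11)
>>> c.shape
(29, 3)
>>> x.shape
(3, 3, 3, 29)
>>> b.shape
(17, 17, 29, 11)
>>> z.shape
(29, 3, 3, 3)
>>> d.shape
()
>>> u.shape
(3, 3)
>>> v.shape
(29, 3)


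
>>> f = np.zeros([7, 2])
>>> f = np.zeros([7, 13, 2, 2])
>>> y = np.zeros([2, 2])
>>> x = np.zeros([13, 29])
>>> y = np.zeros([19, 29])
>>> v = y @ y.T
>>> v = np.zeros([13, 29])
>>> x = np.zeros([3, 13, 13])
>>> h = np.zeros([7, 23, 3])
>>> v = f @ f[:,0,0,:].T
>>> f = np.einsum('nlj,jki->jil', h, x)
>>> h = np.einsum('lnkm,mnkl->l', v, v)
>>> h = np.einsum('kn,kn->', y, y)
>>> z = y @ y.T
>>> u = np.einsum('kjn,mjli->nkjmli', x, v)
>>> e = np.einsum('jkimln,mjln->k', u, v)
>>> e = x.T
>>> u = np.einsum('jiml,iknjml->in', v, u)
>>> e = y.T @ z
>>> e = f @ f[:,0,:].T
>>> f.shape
(3, 13, 23)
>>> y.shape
(19, 29)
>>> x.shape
(3, 13, 13)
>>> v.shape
(7, 13, 2, 7)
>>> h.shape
()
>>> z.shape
(19, 19)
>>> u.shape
(13, 13)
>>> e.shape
(3, 13, 3)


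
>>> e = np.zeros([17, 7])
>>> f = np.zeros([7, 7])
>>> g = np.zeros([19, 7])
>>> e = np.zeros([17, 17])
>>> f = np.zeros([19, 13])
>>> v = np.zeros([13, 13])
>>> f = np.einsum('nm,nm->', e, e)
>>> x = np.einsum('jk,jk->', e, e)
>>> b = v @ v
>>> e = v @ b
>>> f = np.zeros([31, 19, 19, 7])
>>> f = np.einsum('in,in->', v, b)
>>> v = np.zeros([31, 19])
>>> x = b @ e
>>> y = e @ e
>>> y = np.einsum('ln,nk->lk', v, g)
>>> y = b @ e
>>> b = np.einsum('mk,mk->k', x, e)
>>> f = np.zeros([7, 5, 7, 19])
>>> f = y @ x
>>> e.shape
(13, 13)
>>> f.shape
(13, 13)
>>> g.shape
(19, 7)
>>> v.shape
(31, 19)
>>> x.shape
(13, 13)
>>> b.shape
(13,)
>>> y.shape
(13, 13)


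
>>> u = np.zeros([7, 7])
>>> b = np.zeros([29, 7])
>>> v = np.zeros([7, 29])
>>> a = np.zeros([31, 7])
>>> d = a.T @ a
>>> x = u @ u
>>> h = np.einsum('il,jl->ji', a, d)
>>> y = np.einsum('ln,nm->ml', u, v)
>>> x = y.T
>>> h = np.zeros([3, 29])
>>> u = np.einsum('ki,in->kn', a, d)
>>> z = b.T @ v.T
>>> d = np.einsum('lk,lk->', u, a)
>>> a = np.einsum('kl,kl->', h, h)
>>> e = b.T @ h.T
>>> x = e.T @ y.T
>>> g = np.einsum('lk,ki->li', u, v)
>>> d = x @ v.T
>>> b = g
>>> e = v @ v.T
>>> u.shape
(31, 7)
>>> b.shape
(31, 29)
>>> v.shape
(7, 29)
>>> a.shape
()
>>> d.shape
(3, 7)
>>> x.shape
(3, 29)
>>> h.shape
(3, 29)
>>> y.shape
(29, 7)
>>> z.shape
(7, 7)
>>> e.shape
(7, 7)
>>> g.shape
(31, 29)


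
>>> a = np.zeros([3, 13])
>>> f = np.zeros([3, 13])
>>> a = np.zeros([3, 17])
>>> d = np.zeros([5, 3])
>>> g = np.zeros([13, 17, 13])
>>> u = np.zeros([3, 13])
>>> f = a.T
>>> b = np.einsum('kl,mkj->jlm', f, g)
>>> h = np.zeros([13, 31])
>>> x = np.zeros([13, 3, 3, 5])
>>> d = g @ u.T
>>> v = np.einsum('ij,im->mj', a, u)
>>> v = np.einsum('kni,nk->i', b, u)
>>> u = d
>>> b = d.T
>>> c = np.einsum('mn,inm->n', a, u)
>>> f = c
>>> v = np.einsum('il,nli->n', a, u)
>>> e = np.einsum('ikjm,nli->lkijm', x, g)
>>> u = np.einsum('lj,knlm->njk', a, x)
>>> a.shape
(3, 17)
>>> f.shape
(17,)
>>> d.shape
(13, 17, 3)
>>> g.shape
(13, 17, 13)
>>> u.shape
(3, 17, 13)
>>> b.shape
(3, 17, 13)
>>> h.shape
(13, 31)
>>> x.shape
(13, 3, 3, 5)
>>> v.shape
(13,)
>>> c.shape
(17,)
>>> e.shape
(17, 3, 13, 3, 5)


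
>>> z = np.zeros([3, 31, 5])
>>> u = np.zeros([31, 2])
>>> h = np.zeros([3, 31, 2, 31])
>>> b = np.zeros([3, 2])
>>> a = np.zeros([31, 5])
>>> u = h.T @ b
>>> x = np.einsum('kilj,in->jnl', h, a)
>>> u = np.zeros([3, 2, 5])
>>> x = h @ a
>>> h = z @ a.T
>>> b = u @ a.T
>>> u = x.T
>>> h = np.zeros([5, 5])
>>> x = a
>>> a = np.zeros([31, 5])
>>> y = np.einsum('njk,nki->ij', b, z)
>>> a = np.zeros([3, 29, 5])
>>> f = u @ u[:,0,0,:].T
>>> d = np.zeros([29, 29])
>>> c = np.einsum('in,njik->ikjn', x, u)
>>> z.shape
(3, 31, 5)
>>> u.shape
(5, 2, 31, 3)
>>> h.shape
(5, 5)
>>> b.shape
(3, 2, 31)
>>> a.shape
(3, 29, 5)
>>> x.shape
(31, 5)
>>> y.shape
(5, 2)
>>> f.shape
(5, 2, 31, 5)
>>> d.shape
(29, 29)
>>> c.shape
(31, 3, 2, 5)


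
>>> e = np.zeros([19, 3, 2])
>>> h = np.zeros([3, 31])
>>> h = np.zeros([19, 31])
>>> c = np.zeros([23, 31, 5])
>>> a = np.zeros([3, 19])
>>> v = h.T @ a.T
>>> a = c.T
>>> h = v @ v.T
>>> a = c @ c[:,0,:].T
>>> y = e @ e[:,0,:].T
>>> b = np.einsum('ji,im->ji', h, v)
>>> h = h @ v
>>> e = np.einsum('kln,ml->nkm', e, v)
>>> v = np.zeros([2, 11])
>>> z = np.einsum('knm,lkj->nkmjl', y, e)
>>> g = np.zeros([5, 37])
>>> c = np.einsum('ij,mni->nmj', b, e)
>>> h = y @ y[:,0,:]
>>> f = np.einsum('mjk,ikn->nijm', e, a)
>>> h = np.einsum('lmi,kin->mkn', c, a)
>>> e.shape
(2, 19, 31)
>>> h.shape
(2, 23, 23)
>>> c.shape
(19, 2, 31)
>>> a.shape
(23, 31, 23)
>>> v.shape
(2, 11)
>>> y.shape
(19, 3, 19)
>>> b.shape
(31, 31)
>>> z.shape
(3, 19, 19, 31, 2)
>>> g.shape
(5, 37)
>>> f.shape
(23, 23, 19, 2)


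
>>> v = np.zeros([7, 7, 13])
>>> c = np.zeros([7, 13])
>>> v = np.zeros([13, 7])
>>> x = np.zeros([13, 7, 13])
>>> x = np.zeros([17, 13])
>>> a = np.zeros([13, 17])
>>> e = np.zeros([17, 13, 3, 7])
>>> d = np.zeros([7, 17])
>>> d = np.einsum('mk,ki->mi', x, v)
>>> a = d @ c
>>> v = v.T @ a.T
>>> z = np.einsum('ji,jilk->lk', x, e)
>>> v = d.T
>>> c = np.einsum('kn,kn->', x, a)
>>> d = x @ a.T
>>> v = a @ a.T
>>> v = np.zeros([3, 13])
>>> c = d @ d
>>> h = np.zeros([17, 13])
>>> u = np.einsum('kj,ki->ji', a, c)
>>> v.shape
(3, 13)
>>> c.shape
(17, 17)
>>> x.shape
(17, 13)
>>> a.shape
(17, 13)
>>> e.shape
(17, 13, 3, 7)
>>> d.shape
(17, 17)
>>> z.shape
(3, 7)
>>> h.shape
(17, 13)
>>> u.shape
(13, 17)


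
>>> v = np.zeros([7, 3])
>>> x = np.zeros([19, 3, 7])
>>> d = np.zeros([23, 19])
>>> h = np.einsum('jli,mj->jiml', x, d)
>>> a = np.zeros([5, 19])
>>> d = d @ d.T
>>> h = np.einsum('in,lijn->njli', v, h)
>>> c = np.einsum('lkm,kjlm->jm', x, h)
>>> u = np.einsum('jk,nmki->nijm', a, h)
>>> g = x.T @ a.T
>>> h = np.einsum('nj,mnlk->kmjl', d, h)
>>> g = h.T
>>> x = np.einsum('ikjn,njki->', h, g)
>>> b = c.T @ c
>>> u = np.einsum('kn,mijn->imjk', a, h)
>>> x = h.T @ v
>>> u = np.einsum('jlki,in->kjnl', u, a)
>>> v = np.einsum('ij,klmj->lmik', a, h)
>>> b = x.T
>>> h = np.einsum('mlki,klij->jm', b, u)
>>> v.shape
(3, 23, 5, 7)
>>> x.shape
(19, 23, 3, 3)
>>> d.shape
(23, 23)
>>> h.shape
(7, 3)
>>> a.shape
(5, 19)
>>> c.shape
(23, 7)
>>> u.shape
(23, 3, 19, 7)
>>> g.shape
(19, 23, 3, 7)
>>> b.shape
(3, 3, 23, 19)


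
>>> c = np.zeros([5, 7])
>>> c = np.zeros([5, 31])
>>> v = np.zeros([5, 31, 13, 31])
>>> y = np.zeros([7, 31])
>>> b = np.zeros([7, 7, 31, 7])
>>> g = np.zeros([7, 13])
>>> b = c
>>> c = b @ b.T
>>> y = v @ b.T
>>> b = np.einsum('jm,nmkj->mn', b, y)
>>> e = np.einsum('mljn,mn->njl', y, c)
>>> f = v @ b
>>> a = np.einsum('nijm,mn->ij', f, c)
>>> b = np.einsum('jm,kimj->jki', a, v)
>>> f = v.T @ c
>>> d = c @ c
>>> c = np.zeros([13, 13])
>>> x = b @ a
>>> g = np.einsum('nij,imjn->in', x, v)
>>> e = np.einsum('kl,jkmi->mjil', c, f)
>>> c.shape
(13, 13)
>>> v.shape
(5, 31, 13, 31)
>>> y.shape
(5, 31, 13, 5)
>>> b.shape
(31, 5, 31)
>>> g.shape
(5, 31)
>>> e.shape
(31, 31, 5, 13)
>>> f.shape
(31, 13, 31, 5)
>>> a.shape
(31, 13)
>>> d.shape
(5, 5)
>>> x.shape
(31, 5, 13)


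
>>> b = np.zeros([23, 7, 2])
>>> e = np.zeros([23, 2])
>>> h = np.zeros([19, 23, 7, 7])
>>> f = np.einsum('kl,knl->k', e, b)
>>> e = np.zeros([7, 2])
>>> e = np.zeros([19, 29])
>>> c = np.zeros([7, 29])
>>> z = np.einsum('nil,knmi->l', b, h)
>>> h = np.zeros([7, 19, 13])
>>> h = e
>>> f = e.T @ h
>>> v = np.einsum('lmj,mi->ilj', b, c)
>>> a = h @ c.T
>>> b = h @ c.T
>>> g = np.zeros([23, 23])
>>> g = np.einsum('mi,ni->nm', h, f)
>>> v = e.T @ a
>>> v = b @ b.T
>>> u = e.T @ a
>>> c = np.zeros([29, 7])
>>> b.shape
(19, 7)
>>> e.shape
(19, 29)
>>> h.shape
(19, 29)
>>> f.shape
(29, 29)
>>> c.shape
(29, 7)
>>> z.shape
(2,)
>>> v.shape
(19, 19)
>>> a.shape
(19, 7)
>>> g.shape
(29, 19)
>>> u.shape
(29, 7)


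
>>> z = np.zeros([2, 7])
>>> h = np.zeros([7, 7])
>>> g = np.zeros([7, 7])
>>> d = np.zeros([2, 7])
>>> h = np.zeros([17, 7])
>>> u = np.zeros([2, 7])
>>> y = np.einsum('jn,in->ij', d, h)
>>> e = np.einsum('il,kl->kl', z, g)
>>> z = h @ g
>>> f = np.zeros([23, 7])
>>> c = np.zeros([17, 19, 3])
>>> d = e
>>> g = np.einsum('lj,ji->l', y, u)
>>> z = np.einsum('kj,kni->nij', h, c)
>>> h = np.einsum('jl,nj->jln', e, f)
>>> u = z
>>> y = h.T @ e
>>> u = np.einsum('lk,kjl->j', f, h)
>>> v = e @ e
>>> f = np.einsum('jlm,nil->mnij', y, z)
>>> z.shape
(19, 3, 7)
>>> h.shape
(7, 7, 23)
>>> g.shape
(17,)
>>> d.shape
(7, 7)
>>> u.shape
(7,)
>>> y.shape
(23, 7, 7)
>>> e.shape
(7, 7)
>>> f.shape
(7, 19, 3, 23)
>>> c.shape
(17, 19, 3)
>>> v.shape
(7, 7)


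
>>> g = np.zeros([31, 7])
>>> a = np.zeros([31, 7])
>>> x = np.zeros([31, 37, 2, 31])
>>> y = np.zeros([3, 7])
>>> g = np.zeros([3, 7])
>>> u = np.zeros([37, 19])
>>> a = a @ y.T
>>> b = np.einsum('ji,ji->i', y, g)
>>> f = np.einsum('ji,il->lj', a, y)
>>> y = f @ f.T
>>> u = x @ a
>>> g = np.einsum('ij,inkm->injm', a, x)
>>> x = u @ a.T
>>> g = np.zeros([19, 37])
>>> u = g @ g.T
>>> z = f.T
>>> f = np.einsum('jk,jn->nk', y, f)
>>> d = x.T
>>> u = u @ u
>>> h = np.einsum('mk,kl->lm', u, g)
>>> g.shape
(19, 37)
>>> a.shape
(31, 3)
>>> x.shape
(31, 37, 2, 31)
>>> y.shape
(7, 7)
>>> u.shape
(19, 19)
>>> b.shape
(7,)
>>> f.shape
(31, 7)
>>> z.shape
(31, 7)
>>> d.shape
(31, 2, 37, 31)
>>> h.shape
(37, 19)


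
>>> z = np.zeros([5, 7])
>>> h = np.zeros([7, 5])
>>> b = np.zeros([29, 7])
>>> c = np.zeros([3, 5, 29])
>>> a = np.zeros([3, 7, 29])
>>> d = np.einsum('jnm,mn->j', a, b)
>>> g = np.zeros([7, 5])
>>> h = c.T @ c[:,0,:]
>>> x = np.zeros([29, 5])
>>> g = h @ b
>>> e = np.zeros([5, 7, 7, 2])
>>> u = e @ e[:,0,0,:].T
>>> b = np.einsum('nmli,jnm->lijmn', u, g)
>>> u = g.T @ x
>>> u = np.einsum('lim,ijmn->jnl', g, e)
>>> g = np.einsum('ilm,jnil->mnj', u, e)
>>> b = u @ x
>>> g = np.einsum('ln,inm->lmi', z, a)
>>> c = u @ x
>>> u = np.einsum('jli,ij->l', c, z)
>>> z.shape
(5, 7)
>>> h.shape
(29, 5, 29)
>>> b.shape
(7, 2, 5)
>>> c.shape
(7, 2, 5)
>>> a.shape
(3, 7, 29)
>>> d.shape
(3,)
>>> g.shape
(5, 29, 3)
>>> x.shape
(29, 5)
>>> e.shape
(5, 7, 7, 2)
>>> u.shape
(2,)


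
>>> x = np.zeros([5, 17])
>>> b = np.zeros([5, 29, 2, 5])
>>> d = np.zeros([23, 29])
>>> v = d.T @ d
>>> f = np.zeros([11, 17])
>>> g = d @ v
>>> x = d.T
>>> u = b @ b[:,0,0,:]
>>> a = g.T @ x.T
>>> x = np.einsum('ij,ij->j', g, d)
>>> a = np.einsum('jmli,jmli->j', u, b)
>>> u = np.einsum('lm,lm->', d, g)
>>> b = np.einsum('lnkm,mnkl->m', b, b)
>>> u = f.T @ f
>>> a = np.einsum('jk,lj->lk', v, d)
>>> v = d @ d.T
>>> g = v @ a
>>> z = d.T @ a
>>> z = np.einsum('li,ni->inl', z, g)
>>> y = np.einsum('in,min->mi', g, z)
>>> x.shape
(29,)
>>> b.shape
(5,)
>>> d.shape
(23, 29)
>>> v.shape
(23, 23)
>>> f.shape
(11, 17)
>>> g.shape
(23, 29)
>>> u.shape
(17, 17)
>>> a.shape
(23, 29)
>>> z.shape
(29, 23, 29)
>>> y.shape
(29, 23)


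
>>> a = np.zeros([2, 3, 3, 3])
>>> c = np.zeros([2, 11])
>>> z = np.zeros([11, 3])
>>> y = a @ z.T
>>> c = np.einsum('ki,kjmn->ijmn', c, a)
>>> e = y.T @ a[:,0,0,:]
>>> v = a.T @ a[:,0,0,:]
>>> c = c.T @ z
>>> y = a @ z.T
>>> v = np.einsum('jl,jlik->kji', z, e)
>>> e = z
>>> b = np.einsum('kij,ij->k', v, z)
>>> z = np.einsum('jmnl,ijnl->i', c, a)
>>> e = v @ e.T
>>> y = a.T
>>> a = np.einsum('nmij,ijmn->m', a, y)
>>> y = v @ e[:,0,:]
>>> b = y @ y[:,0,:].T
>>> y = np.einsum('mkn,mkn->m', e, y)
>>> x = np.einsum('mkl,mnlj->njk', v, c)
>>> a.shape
(3,)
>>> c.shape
(3, 3, 3, 3)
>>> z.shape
(2,)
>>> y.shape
(3,)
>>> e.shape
(3, 11, 11)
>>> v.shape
(3, 11, 3)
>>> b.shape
(3, 11, 3)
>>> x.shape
(3, 3, 11)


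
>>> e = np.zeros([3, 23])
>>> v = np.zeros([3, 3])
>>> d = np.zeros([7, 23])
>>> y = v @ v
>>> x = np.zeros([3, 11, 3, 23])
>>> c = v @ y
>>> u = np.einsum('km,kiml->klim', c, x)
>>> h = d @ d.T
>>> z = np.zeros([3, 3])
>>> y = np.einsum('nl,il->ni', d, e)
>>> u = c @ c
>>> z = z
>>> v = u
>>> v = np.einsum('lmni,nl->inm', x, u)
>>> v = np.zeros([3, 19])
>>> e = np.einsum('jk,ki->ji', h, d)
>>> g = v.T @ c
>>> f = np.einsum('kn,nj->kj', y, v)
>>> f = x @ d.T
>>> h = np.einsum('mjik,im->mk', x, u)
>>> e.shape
(7, 23)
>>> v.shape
(3, 19)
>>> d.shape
(7, 23)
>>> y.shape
(7, 3)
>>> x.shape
(3, 11, 3, 23)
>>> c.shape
(3, 3)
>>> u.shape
(3, 3)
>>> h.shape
(3, 23)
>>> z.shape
(3, 3)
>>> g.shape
(19, 3)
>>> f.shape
(3, 11, 3, 7)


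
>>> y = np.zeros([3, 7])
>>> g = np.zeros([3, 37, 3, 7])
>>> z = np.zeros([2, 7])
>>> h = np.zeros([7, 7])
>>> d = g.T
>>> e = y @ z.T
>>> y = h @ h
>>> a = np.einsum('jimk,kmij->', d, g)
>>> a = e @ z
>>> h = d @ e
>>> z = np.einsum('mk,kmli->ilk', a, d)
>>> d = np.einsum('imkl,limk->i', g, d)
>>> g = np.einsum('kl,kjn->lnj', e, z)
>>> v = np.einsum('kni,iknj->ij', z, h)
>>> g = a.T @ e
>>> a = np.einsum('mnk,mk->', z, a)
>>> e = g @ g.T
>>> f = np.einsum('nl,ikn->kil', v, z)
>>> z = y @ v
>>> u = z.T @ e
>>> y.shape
(7, 7)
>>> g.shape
(7, 2)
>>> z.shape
(7, 2)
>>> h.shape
(7, 3, 37, 2)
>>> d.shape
(3,)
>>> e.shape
(7, 7)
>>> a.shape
()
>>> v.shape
(7, 2)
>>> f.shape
(37, 3, 2)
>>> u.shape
(2, 7)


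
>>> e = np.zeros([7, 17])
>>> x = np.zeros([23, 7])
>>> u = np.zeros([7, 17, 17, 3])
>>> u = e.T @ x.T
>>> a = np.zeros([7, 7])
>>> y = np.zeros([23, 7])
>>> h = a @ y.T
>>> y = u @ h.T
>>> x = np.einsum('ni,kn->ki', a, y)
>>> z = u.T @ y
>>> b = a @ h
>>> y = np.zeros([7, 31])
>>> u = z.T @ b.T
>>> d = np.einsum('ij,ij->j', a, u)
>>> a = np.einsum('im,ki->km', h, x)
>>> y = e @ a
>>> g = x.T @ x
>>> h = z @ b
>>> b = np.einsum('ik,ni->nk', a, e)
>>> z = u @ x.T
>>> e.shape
(7, 17)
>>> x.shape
(17, 7)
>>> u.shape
(7, 7)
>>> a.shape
(17, 23)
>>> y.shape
(7, 23)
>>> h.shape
(23, 23)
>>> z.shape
(7, 17)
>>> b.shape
(7, 23)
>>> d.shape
(7,)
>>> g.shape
(7, 7)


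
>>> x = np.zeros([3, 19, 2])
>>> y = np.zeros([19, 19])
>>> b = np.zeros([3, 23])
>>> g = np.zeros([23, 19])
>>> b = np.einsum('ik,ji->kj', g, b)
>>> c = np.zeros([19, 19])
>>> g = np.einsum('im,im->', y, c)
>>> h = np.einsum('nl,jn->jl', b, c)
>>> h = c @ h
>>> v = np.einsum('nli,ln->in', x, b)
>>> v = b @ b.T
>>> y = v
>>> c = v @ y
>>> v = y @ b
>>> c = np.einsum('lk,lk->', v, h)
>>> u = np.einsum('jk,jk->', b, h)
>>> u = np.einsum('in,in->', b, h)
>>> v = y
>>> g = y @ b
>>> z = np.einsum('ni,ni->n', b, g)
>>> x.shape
(3, 19, 2)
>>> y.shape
(19, 19)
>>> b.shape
(19, 3)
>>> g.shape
(19, 3)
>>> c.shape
()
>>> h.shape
(19, 3)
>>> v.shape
(19, 19)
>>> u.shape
()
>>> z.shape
(19,)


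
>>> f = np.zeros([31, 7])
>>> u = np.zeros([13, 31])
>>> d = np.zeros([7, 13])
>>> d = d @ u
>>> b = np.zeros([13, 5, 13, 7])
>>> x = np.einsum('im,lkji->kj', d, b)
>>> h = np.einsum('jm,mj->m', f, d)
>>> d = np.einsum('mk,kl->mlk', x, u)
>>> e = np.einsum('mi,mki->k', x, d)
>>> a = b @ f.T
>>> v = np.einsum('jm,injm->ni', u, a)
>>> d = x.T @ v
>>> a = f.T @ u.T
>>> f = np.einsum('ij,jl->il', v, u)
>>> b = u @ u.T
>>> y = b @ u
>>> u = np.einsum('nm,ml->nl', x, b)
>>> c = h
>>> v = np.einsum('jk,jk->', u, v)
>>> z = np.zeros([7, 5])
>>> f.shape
(5, 31)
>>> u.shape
(5, 13)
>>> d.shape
(13, 13)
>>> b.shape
(13, 13)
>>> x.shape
(5, 13)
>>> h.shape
(7,)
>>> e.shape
(31,)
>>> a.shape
(7, 13)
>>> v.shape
()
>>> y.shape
(13, 31)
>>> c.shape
(7,)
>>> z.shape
(7, 5)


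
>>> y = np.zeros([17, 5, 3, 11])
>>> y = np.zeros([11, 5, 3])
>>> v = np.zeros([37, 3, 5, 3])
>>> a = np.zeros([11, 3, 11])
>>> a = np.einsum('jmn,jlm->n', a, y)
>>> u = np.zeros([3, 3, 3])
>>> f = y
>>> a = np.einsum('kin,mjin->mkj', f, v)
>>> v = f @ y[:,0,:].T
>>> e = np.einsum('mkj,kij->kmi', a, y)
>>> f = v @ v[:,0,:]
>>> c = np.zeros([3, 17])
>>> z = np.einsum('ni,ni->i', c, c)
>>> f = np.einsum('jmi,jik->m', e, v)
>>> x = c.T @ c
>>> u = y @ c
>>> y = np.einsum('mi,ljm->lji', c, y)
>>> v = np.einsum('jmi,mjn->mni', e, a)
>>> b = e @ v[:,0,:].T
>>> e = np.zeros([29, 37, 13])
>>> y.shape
(11, 5, 17)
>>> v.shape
(37, 3, 5)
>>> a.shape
(37, 11, 3)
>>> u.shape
(11, 5, 17)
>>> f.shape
(37,)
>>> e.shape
(29, 37, 13)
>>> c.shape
(3, 17)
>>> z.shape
(17,)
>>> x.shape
(17, 17)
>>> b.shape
(11, 37, 37)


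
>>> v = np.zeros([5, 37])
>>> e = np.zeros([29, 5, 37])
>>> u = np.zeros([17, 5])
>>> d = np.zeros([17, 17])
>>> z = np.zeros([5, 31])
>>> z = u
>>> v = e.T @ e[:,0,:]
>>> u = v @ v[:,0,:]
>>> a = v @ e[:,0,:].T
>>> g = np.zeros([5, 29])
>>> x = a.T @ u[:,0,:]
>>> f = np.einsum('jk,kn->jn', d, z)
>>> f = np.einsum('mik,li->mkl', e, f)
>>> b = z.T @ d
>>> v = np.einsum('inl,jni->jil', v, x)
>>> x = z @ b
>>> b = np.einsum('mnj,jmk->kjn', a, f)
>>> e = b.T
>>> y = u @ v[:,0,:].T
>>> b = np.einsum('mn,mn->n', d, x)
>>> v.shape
(29, 37, 37)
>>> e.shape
(5, 29, 17)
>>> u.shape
(37, 5, 37)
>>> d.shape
(17, 17)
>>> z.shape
(17, 5)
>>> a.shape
(37, 5, 29)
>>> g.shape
(5, 29)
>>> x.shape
(17, 17)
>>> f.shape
(29, 37, 17)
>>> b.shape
(17,)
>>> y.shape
(37, 5, 29)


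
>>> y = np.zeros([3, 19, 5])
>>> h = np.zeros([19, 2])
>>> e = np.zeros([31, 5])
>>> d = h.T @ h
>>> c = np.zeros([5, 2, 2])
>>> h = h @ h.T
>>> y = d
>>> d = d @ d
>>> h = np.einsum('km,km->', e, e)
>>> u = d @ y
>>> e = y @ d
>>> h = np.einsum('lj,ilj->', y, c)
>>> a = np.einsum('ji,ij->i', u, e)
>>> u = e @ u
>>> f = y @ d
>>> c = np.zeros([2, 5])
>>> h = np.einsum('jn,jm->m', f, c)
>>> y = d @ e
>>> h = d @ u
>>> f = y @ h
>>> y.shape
(2, 2)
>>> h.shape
(2, 2)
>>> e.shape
(2, 2)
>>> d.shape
(2, 2)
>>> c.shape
(2, 5)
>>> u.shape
(2, 2)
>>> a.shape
(2,)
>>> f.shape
(2, 2)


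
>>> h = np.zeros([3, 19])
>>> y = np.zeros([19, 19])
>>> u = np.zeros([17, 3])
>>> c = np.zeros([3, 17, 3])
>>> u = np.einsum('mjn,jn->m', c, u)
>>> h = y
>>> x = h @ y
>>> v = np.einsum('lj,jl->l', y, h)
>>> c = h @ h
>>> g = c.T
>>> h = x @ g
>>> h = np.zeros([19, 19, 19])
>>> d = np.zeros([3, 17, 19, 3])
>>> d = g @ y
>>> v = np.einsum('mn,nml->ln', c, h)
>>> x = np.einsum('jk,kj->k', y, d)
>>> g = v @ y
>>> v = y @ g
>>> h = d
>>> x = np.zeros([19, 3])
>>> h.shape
(19, 19)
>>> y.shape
(19, 19)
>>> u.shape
(3,)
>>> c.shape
(19, 19)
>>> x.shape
(19, 3)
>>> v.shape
(19, 19)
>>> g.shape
(19, 19)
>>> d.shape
(19, 19)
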